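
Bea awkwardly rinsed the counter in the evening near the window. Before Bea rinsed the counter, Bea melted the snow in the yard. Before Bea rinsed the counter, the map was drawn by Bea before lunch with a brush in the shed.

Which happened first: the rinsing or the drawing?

The connectives place the drawing before the rinsing.

the drawing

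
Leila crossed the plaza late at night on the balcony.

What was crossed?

'the plaza' marks the patient of the crossing event.

the plaza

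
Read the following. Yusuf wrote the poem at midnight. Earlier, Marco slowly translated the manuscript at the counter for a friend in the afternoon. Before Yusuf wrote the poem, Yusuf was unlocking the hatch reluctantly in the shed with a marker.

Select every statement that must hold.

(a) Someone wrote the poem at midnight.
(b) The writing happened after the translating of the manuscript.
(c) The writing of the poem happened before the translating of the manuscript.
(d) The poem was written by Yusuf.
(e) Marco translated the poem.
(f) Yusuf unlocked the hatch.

(a), (b), (d)

(a) Entailed — every conjunct here is already in the original writing event.
(b) Entailed — the narrative places the translating before the writing.
(c) Not entailed — the narrative places the translating before the writing, not after.
(d) Entailed — the original entails any weakening of itself; this just drops 'at midnight'.
(e) Not entailed — Marco translated the manuscript, not the poem; the poem belongs to the writing event.
(f) Not entailed — 'was unlocking' is progressive on an accomplishment; it does not entail the completed 'unlocked'.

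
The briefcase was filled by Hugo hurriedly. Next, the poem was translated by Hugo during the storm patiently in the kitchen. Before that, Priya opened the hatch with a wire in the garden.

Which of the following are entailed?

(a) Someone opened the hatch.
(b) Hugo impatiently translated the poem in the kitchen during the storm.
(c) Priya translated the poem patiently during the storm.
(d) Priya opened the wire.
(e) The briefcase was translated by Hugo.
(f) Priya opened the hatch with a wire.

(a), (f)

(a) Entailed — every conjunct here is already in the original opening event.
(b) Not entailed — 'impatiently' adds a manner not in (and inconsistent with) the original.
(c) Not entailed — the passage has Hugo translating the poem, not Priya.
(d) Not entailed — the wire is the instrument, not what was opened.
(e) Not entailed — Hugo translated the poem, not the briefcase; the briefcase belongs to the filling event.
(f) Entailed — the original entails any weakening of itself; this just drops 'in the garden'.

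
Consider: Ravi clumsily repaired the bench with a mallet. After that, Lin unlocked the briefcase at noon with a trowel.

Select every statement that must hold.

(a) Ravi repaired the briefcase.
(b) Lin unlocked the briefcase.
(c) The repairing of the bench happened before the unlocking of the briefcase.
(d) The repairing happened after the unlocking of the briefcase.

(b), (c)

(a) Not entailed — Ravi repaired the bench, not the briefcase; the briefcase belongs to the unlocking event.
(b) Entailed — the original entails any weakening of itself; this just drops 'with a trowel', 'at noon'.
(c) Entailed — the narrative places the repairing before the unlocking.
(d) Not entailed — the narrative places the repairing before the unlocking, not after.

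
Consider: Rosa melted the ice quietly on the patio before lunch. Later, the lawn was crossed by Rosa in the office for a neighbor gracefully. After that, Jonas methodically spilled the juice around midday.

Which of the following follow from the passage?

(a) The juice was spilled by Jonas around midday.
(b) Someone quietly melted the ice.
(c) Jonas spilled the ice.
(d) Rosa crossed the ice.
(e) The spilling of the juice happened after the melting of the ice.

(a), (b), (e)

(a) Entailed — dropping 'methodically' leaves a sub-description the original still satisfies.
(b) Entailed — dropping 'on the patio', 'before lunch' and generalizing the agent leaves a sub-description the original still satisfies.
(c) Not entailed — Jonas spilled the juice, not the ice; the ice belongs to the melting event.
(d) Not entailed — Rosa crossed the lawn, not the ice; the ice belongs to the melting event.
(e) Entailed — the narrative places the melting before the spilling.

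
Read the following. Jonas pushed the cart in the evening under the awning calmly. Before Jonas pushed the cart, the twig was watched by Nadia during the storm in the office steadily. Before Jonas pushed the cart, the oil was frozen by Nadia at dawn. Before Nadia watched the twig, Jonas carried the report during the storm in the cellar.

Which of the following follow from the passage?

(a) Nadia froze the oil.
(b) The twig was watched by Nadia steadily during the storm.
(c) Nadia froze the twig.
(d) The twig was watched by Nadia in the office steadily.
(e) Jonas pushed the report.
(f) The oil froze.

(a), (b), (d), (f)

(a) Entailed — this follows by dropping conjuncts from the freezing event's description.
(b) Entailed — dropping 'in the office' leaves a sub-description the original still satisfies.
(c) Not entailed — Nadia froze the oil, not the twig; the twig belongs to the watching event.
(d) Entailed — the original entails any weakening of itself; this just drops 'during the storm'.
(e) Not entailed — Jonas pushed the cart, not the report; the report belongs to the carrying event.
(f) Entailed — 'Nadia froze the oil' is causative; it entails the inchoative 'the oil froze'.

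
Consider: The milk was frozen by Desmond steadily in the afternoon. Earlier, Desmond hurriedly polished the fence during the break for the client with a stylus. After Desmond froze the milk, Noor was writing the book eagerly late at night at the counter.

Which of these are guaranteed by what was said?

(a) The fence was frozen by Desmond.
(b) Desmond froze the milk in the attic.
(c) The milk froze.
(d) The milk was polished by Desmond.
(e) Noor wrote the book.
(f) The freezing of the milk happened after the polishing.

(c), (f)

(a) Not entailed — Desmond froze the milk, not the fence; the fence belongs to the polishing event.
(b) Not entailed — 'in the attic' adds information not in the original event.
(c) Entailed — 'Desmond froze the milk' is causative; it entails the inchoative 'the milk froze'.
(d) Not entailed — Desmond polished the fence, not the milk; the milk belongs to the freezing event.
(e) Not entailed — 'was writing' is progressive on an accomplishment; it does not entail the completed 'wrote'.
(f) Entailed — the narrative places the polishing before the freezing.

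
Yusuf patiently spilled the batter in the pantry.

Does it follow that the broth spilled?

no

Nothing is said about any broth; only the batter is affected.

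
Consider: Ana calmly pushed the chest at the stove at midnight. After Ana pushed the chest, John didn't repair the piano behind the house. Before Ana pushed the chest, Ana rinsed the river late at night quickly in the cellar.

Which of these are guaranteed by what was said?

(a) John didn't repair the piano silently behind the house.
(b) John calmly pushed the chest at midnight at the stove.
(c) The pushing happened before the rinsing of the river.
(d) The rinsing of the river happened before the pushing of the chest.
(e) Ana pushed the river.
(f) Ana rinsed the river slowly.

(a), (d)

(a) Entailed — under negation, adding a further restriction is entailed: if no such repairing event occurred, none occurred silently either.
(b) Not entailed — the passage has Ana pushing the chest, not John.
(c) Not entailed — the narrative places the rinsing before the pushing, not after.
(d) Entailed — the narrative places the rinsing before the pushing.
(e) Not entailed — Ana pushed the chest, not the river; the river belongs to the rinsing event.
(f) Not entailed — 'slowly' adds a manner not in (and inconsistent with) the original.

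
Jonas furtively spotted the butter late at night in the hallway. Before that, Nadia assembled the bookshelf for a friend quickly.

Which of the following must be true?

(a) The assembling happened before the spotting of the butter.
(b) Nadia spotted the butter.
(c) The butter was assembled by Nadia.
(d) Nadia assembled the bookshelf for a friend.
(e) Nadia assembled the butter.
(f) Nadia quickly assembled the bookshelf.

(a), (d), (f)

(a) Entailed — the narrative places the assembling before the spotting.
(b) Not entailed — the passage has Jonas spotting the butter, not Nadia.
(c) Not entailed — Nadia assembled the bookshelf, not the butter; the butter belongs to the spotting event.
(d) Entailed — the original entails any weakening of itself; this just drops 'quickly'.
(e) Not entailed — Nadia assembled the bookshelf, not the butter; the butter belongs to the spotting event.
(f) Entailed — this follows by dropping conjuncts from the assembling event's description.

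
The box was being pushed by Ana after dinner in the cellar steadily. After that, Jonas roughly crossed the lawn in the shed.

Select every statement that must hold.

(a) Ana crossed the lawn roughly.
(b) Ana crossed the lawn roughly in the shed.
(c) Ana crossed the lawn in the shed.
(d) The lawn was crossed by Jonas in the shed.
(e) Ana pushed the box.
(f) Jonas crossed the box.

(d), (e)

(a) Not entailed — the passage has Jonas crossing the lawn, not Ana.
(b) Not entailed — the passage has Jonas crossing the lawn, not Ana.
(c) Not entailed — the passage has Jonas crossing the lawn, not Ana.
(d) Entailed — dropping 'roughly' leaves a sub-description the original still satisfies.
(e) Entailed — 'push' is an activity; 'was pushing' entails that some pushing happened, so 'pushed' holds.
(f) Not entailed — Jonas crossed the lawn, not the box; the box belongs to the pushing event.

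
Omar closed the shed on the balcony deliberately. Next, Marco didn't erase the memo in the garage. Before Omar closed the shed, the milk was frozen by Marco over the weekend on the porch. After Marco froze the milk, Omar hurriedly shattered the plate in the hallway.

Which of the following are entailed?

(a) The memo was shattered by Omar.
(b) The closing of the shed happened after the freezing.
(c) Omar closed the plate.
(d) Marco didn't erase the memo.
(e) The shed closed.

(b), (e)

(a) Not entailed — Omar shattered the plate, not the memo; the memo belongs to the erasing event.
(b) Entailed — the narrative places the freezing before the closing.
(c) Not entailed — Omar closed the shed, not the plate; the plate belongs to the shattering event.
(d) Not entailed — dropping 'in the garage' under negation is not valid — the original leaves open that Marco erased the memo some other way.
(e) Entailed — 'Omar closed the shed' is causative; it entails the inchoative 'the shed closed'.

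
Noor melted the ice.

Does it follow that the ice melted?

'Noor melted the ice' is the causative; it entails the inchoative 'the ice melted'.

yes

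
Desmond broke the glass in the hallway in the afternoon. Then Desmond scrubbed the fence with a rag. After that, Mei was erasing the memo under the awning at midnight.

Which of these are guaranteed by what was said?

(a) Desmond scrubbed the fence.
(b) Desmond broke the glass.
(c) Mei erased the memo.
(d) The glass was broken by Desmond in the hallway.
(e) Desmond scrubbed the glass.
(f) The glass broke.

(a) Entailed — every conjunct here is already in the original scrubbing event.
(b) Entailed — the original entails any weakening of itself; this just drops 'in the afternoon', 'in the hallway'.
(c) Not entailed — 'was erasing' is progressive on an accomplishment; it does not entail the completed 'erased'.
(d) Entailed — the original entails any weakening of itself; this just drops 'in the afternoon'.
(e) Not entailed — Desmond scrubbed the fence, not the glass; the glass belongs to the breaking event.
(f) Entailed — 'Desmond broke the glass' is causative; it entails the inchoative 'the glass broke'.

(a), (b), (d), (f)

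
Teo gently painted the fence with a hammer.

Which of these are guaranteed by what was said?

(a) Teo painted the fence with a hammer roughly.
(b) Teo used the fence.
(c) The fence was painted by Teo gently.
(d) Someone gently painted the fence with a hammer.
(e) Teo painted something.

(c), (d), (e)

(a) Not entailed — 'roughly' adds a manner not in (and inconsistent with) the original.
(b) Not entailed — the fence is the patient, not an instrument — Teo used a hammer.
(c) Entailed — every conjunct here is already in the original painting event.
(d) Entailed — the original entails any weakening of itself; this just generalizes the agent.
(e) Entailed — this follows by dropping conjuncts from the painting event's description.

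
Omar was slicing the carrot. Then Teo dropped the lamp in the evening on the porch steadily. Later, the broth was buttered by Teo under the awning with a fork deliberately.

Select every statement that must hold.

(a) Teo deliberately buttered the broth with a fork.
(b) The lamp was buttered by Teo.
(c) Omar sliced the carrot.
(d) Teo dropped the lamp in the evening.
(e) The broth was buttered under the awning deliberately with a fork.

(a) Entailed — the original entails any weakening of itself; this just drops 'under the awning'.
(b) Not entailed — Teo buttered the broth, not the lamp; the lamp belongs to the dropping event.
(c) Not entailed — 'was slicing' is progressive on an accomplishment; it does not entail the completed 'sliced'.
(d) Entailed — dropping 'steadily', 'on the porch' leaves a sub-description the original still satisfies.
(e) Entailed — this follows by dropping conjuncts from the buttering event's description.

(a), (d), (e)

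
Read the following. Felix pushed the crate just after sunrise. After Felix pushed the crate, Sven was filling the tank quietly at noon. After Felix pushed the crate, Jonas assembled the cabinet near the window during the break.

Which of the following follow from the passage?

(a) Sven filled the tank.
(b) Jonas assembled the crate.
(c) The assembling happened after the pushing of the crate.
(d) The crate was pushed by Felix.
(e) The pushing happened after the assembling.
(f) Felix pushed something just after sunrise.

(c), (d), (f)

(a) Not entailed — 'was filling' is progressive on an accomplishment; it does not entail the completed 'filled'.
(b) Not entailed — Jonas assembled the cabinet, not the crate; the crate belongs to the pushing event.
(c) Entailed — the narrative places the pushing before the assembling.
(d) Entailed — this follows by dropping conjuncts from the pushing event's description.
(e) Not entailed — the narrative places the pushing before the assembling, not after.
(f) Entailed — every conjunct here is already in the original pushing event.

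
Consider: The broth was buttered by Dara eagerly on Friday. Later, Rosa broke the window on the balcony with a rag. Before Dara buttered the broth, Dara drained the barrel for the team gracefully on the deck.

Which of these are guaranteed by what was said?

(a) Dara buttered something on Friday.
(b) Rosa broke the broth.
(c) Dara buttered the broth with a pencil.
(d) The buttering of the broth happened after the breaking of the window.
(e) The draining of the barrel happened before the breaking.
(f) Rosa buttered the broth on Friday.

(a), (e)

(a) Entailed — dropping 'eagerly' and generalizing the patient leaves a sub-description the original still satisfies.
(b) Not entailed — Rosa broke the window, not the broth; the broth belongs to the buttering event.
(c) Not entailed — 'with a pencil' adds information not in the original event.
(d) Not entailed — the narrative places the buttering before the breaking, not after.
(e) Entailed — the narrative places the draining before the breaking.
(f) Not entailed — the passage has Dara buttering the broth, not Rosa.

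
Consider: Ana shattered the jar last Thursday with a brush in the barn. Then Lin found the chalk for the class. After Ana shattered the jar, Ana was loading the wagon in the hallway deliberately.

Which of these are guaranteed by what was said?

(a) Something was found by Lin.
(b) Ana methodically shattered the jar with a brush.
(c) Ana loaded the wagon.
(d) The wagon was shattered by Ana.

(a) Entailed — dropping 'for the class' and generalizing the patient leaves a sub-description the original still satisfies.
(b) Not entailed — 'methodically' adds information not in the original event.
(c) Not entailed — 'was loading' is progressive on an accomplishment; it does not entail the completed 'loaded'.
(d) Not entailed — Ana shattered the jar, not the wagon; the wagon belongs to the loading event.

(a)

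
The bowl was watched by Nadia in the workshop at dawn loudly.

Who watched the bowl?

'Nadia' marks the agent of the watching event.

Nadia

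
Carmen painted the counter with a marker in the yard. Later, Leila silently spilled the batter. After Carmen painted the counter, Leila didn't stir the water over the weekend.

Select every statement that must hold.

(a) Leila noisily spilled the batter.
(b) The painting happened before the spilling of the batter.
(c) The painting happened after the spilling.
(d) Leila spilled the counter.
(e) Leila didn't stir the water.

(b)

(a) Not entailed — 'noisily' adds a manner not in (and inconsistent with) the original.
(b) Entailed — the narrative places the painting before the spilling.
(c) Not entailed — the narrative places the painting before the spilling, not after.
(d) Not entailed — Leila spilled the batter, not the counter; the counter belongs to the painting event.
(e) Not entailed — dropping 'over the weekend' under negation is not valid — the original leaves open that Leila stirred the water some other way.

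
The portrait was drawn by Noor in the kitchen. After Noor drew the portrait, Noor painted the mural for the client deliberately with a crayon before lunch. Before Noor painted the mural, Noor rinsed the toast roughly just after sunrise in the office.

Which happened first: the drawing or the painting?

The connectives place the drawing before the painting.

the drawing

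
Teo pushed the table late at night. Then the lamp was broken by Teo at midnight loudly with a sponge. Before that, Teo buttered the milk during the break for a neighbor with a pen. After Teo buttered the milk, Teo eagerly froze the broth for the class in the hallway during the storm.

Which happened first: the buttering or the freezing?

the buttering

The connectives place the buttering before the freezing.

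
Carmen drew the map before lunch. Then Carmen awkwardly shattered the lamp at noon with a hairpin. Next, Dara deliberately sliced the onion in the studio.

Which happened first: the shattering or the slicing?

The connectives place the shattering before the slicing.

the shattering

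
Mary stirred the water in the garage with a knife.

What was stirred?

'the water' marks the patient of the stirring event.

the water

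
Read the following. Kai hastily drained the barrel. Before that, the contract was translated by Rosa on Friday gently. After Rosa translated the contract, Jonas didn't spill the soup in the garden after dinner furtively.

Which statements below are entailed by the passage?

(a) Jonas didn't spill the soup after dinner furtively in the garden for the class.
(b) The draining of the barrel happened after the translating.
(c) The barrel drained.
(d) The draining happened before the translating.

(a) Entailed — under negation, adding a further restriction is entailed: if no such spilling event occurred, none occurred for the class either.
(b) Entailed — the narrative places the translating before the draining.
(c) Entailed — 'Kai drained the barrel' is causative; it entails the inchoative 'the barrel drained'.
(d) Not entailed — the narrative places the translating before the draining, not after.

(a), (b), (c)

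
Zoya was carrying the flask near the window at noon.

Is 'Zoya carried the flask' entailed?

yes

'carry' is atelic; if Zoya was carrying the flask, then Zoya carried the flask (for some time).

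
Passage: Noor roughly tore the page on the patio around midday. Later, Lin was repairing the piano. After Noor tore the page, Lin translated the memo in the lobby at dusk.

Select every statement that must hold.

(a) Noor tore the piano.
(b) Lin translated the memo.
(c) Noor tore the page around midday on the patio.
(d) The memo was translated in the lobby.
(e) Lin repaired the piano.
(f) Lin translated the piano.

(a) Not entailed — Noor tore the page, not the piano; the piano belongs to the repairing event.
(b) Entailed — dropping 'in the lobby', 'at dusk' leaves a sub-description the original still satisfies.
(c) Entailed — every conjunct here is already in the original tearing event.
(d) Entailed — the original entails any weakening of itself; this just drops 'at dusk' and generalizes the agent.
(e) Not entailed — 'was repairing' is progressive on an accomplishment; it does not entail the completed 'repaired'.
(f) Not entailed — Lin translated the memo, not the piano; the piano belongs to the repairing event.

(b), (c), (d)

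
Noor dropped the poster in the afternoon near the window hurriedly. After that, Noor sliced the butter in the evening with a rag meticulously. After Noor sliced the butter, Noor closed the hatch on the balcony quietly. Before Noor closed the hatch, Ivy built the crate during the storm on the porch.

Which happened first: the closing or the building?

The connectives place the building before the closing.

the building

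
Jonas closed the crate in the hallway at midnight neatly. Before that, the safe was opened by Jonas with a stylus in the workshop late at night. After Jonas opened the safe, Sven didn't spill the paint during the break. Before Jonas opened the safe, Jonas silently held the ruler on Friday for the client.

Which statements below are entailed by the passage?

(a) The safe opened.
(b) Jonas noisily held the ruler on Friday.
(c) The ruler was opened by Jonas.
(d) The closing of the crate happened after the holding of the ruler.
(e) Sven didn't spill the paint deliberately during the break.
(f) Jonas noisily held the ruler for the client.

(a) Entailed — 'Jonas opened the safe' is causative; it entails the inchoative 'the safe opened'.
(b) Not entailed — 'noisily' adds a manner not in (and inconsistent with) the original.
(c) Not entailed — Jonas opened the safe, not the ruler; the ruler belongs to the holding event.
(d) Entailed — the narrative places the holding before the closing.
(e) Entailed — under negation, adding a further restriction is entailed: if no such spilling event occurred, none occurred deliberately either.
(f) Not entailed — 'noisily' adds a manner not in (and inconsistent with) the original.

(a), (d), (e)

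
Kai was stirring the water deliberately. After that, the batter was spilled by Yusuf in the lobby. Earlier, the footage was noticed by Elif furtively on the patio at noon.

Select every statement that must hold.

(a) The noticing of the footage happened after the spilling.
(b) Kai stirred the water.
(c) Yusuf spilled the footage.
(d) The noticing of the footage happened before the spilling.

(b), (d)

(a) Not entailed — the narrative places the noticing before the spilling, not after.
(b) Entailed — 'stir' is an activity; 'was stirring' entails that some stirring happened, so 'stirred' holds.
(c) Not entailed — Yusuf spilled the batter, not the footage; the footage belongs to the noticing event.
(d) Entailed — the narrative places the noticing before the spilling.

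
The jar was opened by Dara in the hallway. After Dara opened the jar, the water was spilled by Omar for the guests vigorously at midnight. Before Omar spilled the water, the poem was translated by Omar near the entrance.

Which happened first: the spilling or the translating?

the translating

The connectives place the translating before the spilling.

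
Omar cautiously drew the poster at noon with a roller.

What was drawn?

'the poster' marks the patient of the drawing event.

the poster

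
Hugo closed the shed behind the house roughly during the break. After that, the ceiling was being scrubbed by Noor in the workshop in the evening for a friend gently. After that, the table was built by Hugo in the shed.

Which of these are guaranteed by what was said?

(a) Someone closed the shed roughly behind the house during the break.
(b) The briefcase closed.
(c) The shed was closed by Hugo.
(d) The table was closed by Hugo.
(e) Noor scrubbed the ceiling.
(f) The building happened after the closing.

(a), (c), (e), (f)

(a) Entailed — the original entails any weakening of itself; this just generalizes the agent.
(b) Not entailed — the shed is what closed, not the briefcase.
(c) Entailed — every conjunct here is already in the original closing event.
(d) Not entailed — Hugo closed the shed, not the table; the table belongs to the building event.
(e) Entailed — 'scrub' is an activity; 'was scrubbing' entails that some scrubbing happened, so 'scrubbed' holds.
(f) Entailed — the narrative places the closing before the building.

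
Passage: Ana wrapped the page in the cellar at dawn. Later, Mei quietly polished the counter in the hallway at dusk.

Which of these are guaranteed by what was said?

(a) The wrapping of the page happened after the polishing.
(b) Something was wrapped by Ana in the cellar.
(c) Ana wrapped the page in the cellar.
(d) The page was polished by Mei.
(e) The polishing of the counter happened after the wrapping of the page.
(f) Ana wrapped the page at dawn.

(b), (c), (e), (f)

(a) Not entailed — the narrative places the wrapping before the polishing, not after.
(b) Entailed — dropping 'at dawn' and generalizing the patient leaves a sub-description the original still satisfies.
(c) Entailed — this follows by dropping conjuncts from the wrapping event's description.
(d) Not entailed — Mei polished the counter, not the page; the page belongs to the wrapping event.
(e) Entailed — the narrative places the wrapping before the polishing.
(f) Entailed — the original entails any weakening of itself; this just drops 'in the cellar'.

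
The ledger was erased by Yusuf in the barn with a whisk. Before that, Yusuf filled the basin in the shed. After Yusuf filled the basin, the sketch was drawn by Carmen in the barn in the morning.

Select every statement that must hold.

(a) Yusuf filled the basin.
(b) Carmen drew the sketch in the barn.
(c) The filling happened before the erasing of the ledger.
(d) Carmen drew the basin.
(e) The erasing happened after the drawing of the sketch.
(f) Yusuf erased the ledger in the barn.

(a) Entailed — dropping 'in the shed' leaves a sub-description the original still satisfies.
(b) Entailed — this follows by dropping conjuncts from the drawing event's description.
(c) Entailed — the narrative places the filling before the erasing.
(d) Not entailed — Carmen drew the sketch, not the basin; the basin belongs to the filling event.
(e) Not entailed — the narrative doesn't order the drawing relative to the erasing.
(f) Entailed — dropping 'with a whisk' leaves a sub-description the original still satisfies.

(a), (b), (c), (f)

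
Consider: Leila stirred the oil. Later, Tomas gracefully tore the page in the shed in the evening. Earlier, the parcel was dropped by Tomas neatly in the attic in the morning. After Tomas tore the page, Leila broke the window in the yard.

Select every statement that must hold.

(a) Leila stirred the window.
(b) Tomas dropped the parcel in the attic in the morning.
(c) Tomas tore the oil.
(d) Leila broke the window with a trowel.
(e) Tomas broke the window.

(a) Not entailed — Leila stirred the oil, not the window; the window belongs to the breaking event.
(b) Entailed — this follows by dropping conjuncts from the dropping event's description.
(c) Not entailed — Tomas tore the page, not the oil; the oil belongs to the stirring event.
(d) Not entailed — 'with a trowel' adds information not in the original event.
(e) Not entailed — the passage has Leila breaking the window, not Tomas.

(b)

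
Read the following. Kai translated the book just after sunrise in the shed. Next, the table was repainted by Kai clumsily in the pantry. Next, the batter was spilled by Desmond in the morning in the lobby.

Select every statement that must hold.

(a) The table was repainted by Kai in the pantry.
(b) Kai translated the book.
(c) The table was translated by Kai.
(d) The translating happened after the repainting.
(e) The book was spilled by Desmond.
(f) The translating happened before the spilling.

(a), (b), (f)

(a) Entailed — dropping 'clumsily' leaves a sub-description the original still satisfies.
(b) Entailed — dropping 'just after sunrise', 'in the shed' leaves a sub-description the original still satisfies.
(c) Not entailed — Kai translated the book, not the table; the table belongs to the repainting event.
(d) Not entailed — the narrative places the translating before the repainting, not after.
(e) Not entailed — Desmond spilled the batter, not the book; the book belongs to the translating event.
(f) Entailed — the narrative places the translating before the spilling.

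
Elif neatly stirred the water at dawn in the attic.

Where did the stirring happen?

'in the attic' marks the location of the stirring event.

in the attic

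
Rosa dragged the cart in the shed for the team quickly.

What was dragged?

'the cart' marks the patient of the dragging event.

the cart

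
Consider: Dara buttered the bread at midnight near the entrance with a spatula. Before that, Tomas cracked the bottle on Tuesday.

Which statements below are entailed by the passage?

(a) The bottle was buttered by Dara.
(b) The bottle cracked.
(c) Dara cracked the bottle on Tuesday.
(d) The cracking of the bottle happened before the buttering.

(b), (d)

(a) Not entailed — Dara buttered the bread, not the bottle; the bottle belongs to the cracking event.
(b) Entailed — 'Tomas cracked the bottle' is causative; it entails the inchoative 'the bottle cracked'.
(c) Not entailed — the passage has Tomas cracking the bottle, not Dara.
(d) Entailed — the narrative places the cracking before the buttering.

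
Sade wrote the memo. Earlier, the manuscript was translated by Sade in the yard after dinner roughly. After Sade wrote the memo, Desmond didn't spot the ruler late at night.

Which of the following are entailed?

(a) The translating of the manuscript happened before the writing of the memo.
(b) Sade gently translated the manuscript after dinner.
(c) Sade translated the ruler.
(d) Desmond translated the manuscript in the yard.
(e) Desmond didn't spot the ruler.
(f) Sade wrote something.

(a), (f)

(a) Entailed — the narrative places the translating before the writing.
(b) Not entailed — 'gently' adds a manner not in (and inconsistent with) the original.
(c) Not entailed — Sade translated the manuscript, not the ruler; the ruler belongs to the spotting event.
(d) Not entailed — the passage has Sade translating the manuscript, not Desmond.
(e) Not entailed — dropping 'late at night' under negation is not valid — the original leaves open that Desmond spotted the ruler some other way.
(f) Entailed — the original entails any weakening of itself; this just generalizes the patient.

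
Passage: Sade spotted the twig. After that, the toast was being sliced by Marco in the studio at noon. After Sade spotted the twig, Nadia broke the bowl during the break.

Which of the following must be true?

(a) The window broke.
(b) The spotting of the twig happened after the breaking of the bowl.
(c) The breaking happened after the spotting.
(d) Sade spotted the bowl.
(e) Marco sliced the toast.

(a) Not entailed — the bowl is what broke, not the window.
(b) Not entailed — the narrative places the spotting before the breaking, not after.
(c) Entailed — the narrative places the spotting before the breaking.
(d) Not entailed — Sade spotted the twig, not the bowl; the bowl belongs to the breaking event.
(e) Not entailed — 'was slicing' is progressive on an accomplishment; it does not entail the completed 'sliced'.

(c)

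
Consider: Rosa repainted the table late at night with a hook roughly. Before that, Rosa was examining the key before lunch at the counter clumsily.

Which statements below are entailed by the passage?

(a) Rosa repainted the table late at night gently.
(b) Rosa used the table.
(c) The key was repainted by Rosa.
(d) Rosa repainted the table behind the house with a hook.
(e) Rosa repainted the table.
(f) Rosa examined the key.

(a) Not entailed — 'gently' adds a manner not in (and inconsistent with) the original.
(b) Not entailed — the table is the patient, not an instrument — Rosa used a hook.
(c) Not entailed — Rosa repainted the table, not the key; the key belongs to the examining event.
(d) Not entailed — 'behind the house' adds information not in the original event.
(e) Entailed — the original entails any weakening of itself; this just drops 'with a hook', 'late at night', 'roughly'.
(f) Entailed — 'examine' is an activity; 'was examining' entails that some examining happened, so 'examined' holds.

(e), (f)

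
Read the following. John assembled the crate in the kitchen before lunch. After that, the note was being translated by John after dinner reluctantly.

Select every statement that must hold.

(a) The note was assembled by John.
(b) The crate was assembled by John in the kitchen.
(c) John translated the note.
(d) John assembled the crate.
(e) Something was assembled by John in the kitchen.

(a) Not entailed — John assembled the crate, not the note; the note belongs to the translating event.
(b) Entailed — every conjunct here is already in the original assembling event.
(c) Not entailed — 'was translating' is progressive on an accomplishment; it does not entail the completed 'translated'.
(d) Entailed — the original entails any weakening of itself; this just drops 'before lunch', 'in the kitchen'.
(e) Entailed — dropping 'before lunch' and generalizing the patient leaves a sub-description the original still satisfies.

(b), (d), (e)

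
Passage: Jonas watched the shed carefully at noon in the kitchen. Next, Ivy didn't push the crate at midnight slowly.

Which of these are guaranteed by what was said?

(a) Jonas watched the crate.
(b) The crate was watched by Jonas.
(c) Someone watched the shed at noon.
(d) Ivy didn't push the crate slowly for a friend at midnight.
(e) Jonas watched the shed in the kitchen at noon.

(c), (d), (e)

(a) Not entailed — Jonas watched the shed, not the crate; the crate belongs to the pushing event.
(b) Not entailed — Jonas watched the shed, not the crate; the crate belongs to the pushing event.
(c) Entailed — this follows by dropping conjuncts from the watching event's description.
(d) Entailed — under negation, adding a further restriction is entailed: if no such pushing event occurred, none occurred for a friend either.
(e) Entailed — this follows by dropping conjuncts from the watching event's description.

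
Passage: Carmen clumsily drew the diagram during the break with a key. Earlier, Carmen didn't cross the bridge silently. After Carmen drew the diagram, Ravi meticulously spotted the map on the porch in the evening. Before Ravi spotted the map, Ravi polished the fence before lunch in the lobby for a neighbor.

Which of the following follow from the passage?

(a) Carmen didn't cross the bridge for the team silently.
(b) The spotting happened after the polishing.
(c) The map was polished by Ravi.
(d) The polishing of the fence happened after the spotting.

(a), (b)

(a) Entailed — under negation, adding a further restriction is entailed: if no such crossing event occurred, none occurred for the team either.
(b) Entailed — the narrative places the polishing before the spotting.
(c) Not entailed — Ravi polished the fence, not the map; the map belongs to the spotting event.
(d) Not entailed — the narrative places the polishing before the spotting, not after.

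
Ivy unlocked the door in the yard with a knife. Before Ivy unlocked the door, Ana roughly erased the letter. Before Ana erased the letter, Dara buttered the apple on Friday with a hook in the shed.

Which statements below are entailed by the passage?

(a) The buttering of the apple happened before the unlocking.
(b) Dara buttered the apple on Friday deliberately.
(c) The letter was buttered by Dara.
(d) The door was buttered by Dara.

(a) Entailed — the narrative places the buttering before the unlocking.
(b) Not entailed — 'deliberately' adds information not in the original event.
(c) Not entailed — Dara buttered the apple, not the letter; the letter belongs to the erasing event.
(d) Not entailed — Dara buttered the apple, not the door; the door belongs to the unlocking event.

(a)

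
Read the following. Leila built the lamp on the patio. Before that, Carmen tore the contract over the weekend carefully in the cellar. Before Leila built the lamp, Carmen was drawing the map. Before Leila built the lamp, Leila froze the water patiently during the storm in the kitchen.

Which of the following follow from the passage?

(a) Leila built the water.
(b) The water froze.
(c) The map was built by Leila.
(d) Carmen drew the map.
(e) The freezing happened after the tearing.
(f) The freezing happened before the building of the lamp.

(a) Not entailed — Leila built the lamp, not the water; the water belongs to the freezing event.
(b) Entailed — 'Leila froze the water' is causative; it entails the inchoative 'the water froze'.
(c) Not entailed — Leila built the lamp, not the map; the map belongs to the drawing event.
(d) Not entailed — 'was drawing' is progressive on an accomplishment; it does not entail the completed 'drew'.
(e) Not entailed — the narrative doesn't order the tearing relative to the freezing.
(f) Entailed — the narrative places the freezing before the building.

(b), (f)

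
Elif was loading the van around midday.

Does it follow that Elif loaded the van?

no

'was loading' is progressive; for an accomplishment like 'load the van', it doesn't entail completion.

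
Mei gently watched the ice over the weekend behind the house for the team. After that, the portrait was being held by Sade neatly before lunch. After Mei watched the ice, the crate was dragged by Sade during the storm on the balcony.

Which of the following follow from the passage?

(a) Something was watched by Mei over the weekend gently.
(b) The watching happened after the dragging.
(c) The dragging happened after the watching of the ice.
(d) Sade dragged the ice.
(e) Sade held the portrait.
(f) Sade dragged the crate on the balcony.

(a), (c), (e), (f)

(a) Entailed — every conjunct here is already in the original watching event.
(b) Not entailed — the narrative places the watching before the dragging, not after.
(c) Entailed — the narrative places the watching before the dragging.
(d) Not entailed — Sade dragged the crate, not the ice; the ice belongs to the watching event.
(e) Entailed — 'hold' is an activity; 'was holding' entails that some holding happened, so 'held' holds.
(f) Entailed — the original entails any weakening of itself; this just drops 'during the storm'.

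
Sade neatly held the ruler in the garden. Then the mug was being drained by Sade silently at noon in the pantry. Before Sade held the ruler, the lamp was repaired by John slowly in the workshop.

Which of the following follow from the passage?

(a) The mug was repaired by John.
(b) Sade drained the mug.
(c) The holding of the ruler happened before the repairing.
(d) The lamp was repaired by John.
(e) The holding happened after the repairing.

(a) Not entailed — John repaired the lamp, not the mug; the mug belongs to the draining event.
(b) Not entailed — 'was draining' is progressive on an accomplishment; it does not entail the completed 'drained'.
(c) Not entailed — the narrative places the repairing before the holding, not after.
(d) Entailed — this follows by dropping conjuncts from the repairing event's description.
(e) Entailed — the narrative places the repairing before the holding.

(d), (e)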